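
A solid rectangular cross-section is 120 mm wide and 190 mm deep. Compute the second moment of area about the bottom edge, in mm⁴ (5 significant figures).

The section: 120 × 190, A = 22 800 mm², y = 95 mm, Ī = 68 590 000 mm⁴.
Transfer it to a horizontal axis along the bottom face using Ī + A·d² with d = y − 0:
  the section: d = 95 mm → contributes +274 360 000 mm⁴
Total I = 274 360 000 mm⁴.

I_base ≈ 2.7436 × 10⁸ mm⁴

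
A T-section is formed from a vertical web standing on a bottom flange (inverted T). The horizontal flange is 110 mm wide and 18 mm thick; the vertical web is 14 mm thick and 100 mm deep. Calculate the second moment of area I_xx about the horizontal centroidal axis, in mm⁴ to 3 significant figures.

Break the section into simple shapes (no overlaps), measuring from the bottom-left corner of the bounding box.
Flange: 110 × 18, A = 1 980 mm², y = 9 mm, Ī = 53 460 mm⁴.
Web: 14 × 100, A = 1 400 mm², y = 68 mm, Ī = 1 166 667 mm⁴.
Centroid: ȳ = ΣA·y / ΣA = 33.438 mm.
Transfer each piece to the horizontal centroidal axis using Ī + A·d² with d = y − 33.438:
  flange: d = -24.438 mm → contributes +1 235 935 mm⁴
  web: d = 34.562 mm → contributes +2 839 024 mm⁴
Total I = 4 074 959 mm⁴.

I_xx ≈ 4.07 × 10⁶ mm⁴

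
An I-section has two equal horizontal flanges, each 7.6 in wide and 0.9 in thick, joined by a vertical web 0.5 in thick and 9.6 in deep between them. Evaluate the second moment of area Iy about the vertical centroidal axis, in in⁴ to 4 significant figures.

Iy ≈ 65.95 in⁴

Break the section into simple shapes (no overlaps), measuring from the bottom-left corner of the bounding box.
Bottom flange: 7.6 × 0.9, A = 6.84 in², x = 3.8 in, Ī = 32.9232 in⁴.
Web: 0.5 × 9.6, A = 4.8 in², x = 3.8 in, Ī = 0.1 in⁴.
Top flange: 7.6 × 0.9, A = 6.84 in², x = 3.8 in, Ī = 32.9232 in⁴.
By symmetry the centroid is at mid-width, x̄ = 3.8 in.
All pieces are centred on the vertical centroidal axis, so I = ΣĪ = 65.9464 in⁴.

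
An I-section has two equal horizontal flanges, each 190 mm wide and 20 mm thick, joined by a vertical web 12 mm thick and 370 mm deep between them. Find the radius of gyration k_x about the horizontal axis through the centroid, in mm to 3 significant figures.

Split into non-overlapping primitives; take the origin at the lower-left of the bounding box.
Bottom flange: 190 × 20, A = 3 800 mm², y = 10 mm, Ī = 126 667 mm⁴.
Web: 12 × 370, A = 4 440 mm², y = 205 mm, Ī = 50 653 000 mm⁴.
Top flange: 190 × 20, A = 3 800 mm², y = 400 mm, Ī = 126 667 mm⁴.
By symmetry the centroid is at mid-height, ȳ = 205 mm.
Transfer each piece to the horizontal axis through the centroid using Ī + A·d² with d = y − 205:
  bottom flange: d = -195 mm → contributes +144 621 667 mm⁴
  web: d = 0 mm → contributes +50 653 000 mm⁴
  top flange: d = 195 mm → contributes +144 621 667 mm⁴
Total I = 339 896 333 mm⁴.
Radius of gyration: k = √(I/A) = √(339 896 333 / 12 040) = 168.02 mm.

k_x ≈ 168 mm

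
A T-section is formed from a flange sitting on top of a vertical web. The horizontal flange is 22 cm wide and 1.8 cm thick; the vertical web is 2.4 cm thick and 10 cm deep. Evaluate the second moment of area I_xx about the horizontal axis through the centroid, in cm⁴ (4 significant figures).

Break the section into simple shapes (no overlaps), measuring from the bottom-left corner of the bounding box.
Flange: 22 × 1.8, A = 39.6 cm², y = 10.9 cm, Ī = 10.692 cm⁴.
Web: 2.4 × 10, A = 24 cm², y = 5 cm, Ī = 200 cm⁴.
Centroid: ȳ = ΣA·y / ΣA = 8.67358 cm.
Transfer each piece to the horizontal axis through the centroid using Ī + A·d² with d = y − 8.67358:
  flange: d = 2.22642 cm → contributes +206.986 cm⁴
  web: d = -3.67358 cm → contributes +523.885 cm⁴
Total I = 730.872 cm⁴.

I_xx ≈ 730.9 cm⁴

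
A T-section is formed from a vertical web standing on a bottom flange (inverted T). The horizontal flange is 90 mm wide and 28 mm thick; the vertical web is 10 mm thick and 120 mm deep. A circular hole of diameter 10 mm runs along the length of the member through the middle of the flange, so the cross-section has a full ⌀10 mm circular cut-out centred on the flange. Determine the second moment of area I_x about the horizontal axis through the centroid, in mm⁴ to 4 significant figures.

Decompose the section into non-overlapping parts with the origin at the bottom-left of its bounding rectangle.
Flange: 90 × 28, A = 2 520 mm², y = 14 mm, Ī = 164 640 mm⁴.
Web: 10 × 120, A = 1 200 mm², y = 88 mm, Ī = 1 440 000 mm⁴.
Hole (subtracted): ⌀10, A = 78.5398 mm², y = 14 mm, Ī = 490.874 mm⁴.
Centroid: ȳ = ΣA·y / ΣA = 38.3858 mm.
Transfer each piece to the horizontal axis through the centroid using Ī + A·d² with d = y − 38.3858:
  flange: d = -24.3858 mm → contributes +1 663 204 mm⁴
  web: d = 49.6142 mm → contributes +4 393 880 mm⁴
  hole: d = -24.3858 mm → contributes −47 196 mm⁴
Total I = 6 009 888 mm⁴.

I_x ≈ 6.010 × 10⁶ mm⁴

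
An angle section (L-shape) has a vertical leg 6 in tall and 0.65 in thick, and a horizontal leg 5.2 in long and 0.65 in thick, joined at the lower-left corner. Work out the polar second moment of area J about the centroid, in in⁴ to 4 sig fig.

Treat the section as a set of non-overlapping primitives; coordinates are from the bounding-box lower-left.
Vertical leg: 0.65 × 6, A = 3.9 in², y = 3 in, Ī = 11.7 in⁴.
Horizontal leg (remainder): 4.55 × 0.65, A = 2.9575 in², y = 0.325 in, Ī = 0.104129 in⁴.
Centroid: ȳ = ΣA·y / ΣA = 1.84633 in.
Transfer each piece to the centroidal x-axis using Ī + A·d² with d = y − 1.84633:
  vertical leg: d = 1.15367 in → contributes +16.8907 in⁴
  horizontal leg (remainder): d = -1.52133 in → contributes +6.94907 in⁴
Total I = 23.8398 in⁴.
For the y-axis: x̄ = 1.44633 in.
Repeating about the centroidal y-axis gives I_y = 16.6099 in⁴.
Polar second moment: J = I_x + I_y = 40.4497 in⁴.

J ≈ 40.45 in⁴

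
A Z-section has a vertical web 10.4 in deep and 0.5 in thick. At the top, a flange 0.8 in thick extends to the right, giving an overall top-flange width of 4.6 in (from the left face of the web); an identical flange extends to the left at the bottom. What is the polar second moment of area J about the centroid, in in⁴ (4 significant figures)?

J ≈ 242.4 in⁴

Break the section into simple shapes (no overlaps), measuring from the bottom-left corner of the bounding box.
Web: 0.5 × 10.4, A = 5.2 in², y = 5.2 in, Ī = 46.8693 in⁴.
Top flange (beyond web): 4.1 × 0.8, A = 3.28 in², y = 10 in, Ī = 0.174933 in⁴.
Bottom flange (beyond web): 4.1 × 0.8, A = 3.28 in², y = 0.4 in, Ī = 0.174933 in⁴.
Centroid: ȳ = ΣA·y / ΣA = 5.2 in.
Transfer each piece to the centroidal x-axis using Ī + A·d² with d = y − 5.2:
  web: d = 0 in → contributes +46.8693 in⁴
  top flange (beyond web): d = 4.8 in → contributes +75.7461 in⁴
  bottom flange (beyond web): d = -4.8 in → contributes +75.7461 in⁴
Total I = 198.362 in⁴.
For the y-axis: x̄ = 4.35 in.
Repeating about the centroidal y-axis gives I_y = 44.0002 in⁴.
Polar second moment: J = I_x + I_y = 242.362 in⁴.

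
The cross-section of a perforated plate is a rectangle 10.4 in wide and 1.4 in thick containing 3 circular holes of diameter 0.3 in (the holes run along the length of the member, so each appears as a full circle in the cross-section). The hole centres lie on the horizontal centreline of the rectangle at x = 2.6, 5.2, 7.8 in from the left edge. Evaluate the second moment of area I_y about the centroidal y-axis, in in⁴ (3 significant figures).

I_y ≈ 130 in⁴

Decompose the section into non-overlapping parts with the origin at the bottom-left of its bounding rectangle.
Plate: 10.4 × 1.4, A = 14.56 in², x = 5.2 in, Ī = 131.23 in⁴.
Hole 1 (subtracted): ⌀0.3, A = 0.070686 in², x = 2.6 in, Ī = 0.00039761 in⁴.
Hole 2 (subtracted): ⌀0.3, A = 0.070686 in², x = 5.2 in, Ī = 0.00039761 in⁴.
Hole 3 (subtracted): ⌀0.3, A = 0.070686 in², x = 7.8 in, Ī = 0.00039761 in⁴.
By symmetry the centroid is at mid-width, x̄ = 5.2 in.
Transfer each piece to the centroidal y-axis using Ī + A·d² with d = x − 5.2:
  plate: d = 0 in → contributes +131.23 in⁴
  hole 1: d = -2.6 in → contributes −0.47823 in⁴
  hole 2: d = 0 in → contributes −0.00039761 in⁴
  hole 3: d = 2.6 in → contributes −0.47823 in⁴
Total I = 130.28 in⁴.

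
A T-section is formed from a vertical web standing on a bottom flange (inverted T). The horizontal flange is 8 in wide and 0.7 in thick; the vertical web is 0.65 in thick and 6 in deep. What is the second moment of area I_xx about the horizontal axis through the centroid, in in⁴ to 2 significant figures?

Decompose the section into non-overlapping parts with the origin at the bottom-left of its bounding rectangle.
Flange: 8 × 0.7, A = 5.6 in², y = 0.35 in, Ī = 0.2287 in⁴.
Web: 0.65 × 6, A = 3.9 in², y = 3.7 in, Ī = 11.7 in⁴.
Centroid: ȳ = ΣA·y / ΣA = 1.725 in.
Transfer each piece to the horizontal axis through the centroid using Ī + A·d² with d = y − 1.725:
  flange: d = -1.375 in → contributes +10.82 in⁴
  web: d = 1.975 in → contributes +26.91 in⁴
Total I = 37.73 in⁴.

I_xx ≈ 38 in⁴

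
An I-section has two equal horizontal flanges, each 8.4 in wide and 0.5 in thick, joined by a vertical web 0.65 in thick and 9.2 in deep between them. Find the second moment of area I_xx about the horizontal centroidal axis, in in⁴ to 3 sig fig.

I_xx ≈ 240 in⁴

Split into non-overlapping primitives; take the origin at the lower-left of the bounding box.
Bottom flange: 8.4 × 0.5, A = 4.2 in², y = 0.25 in, Ī = 0.0875 in⁴.
Web: 0.65 × 9.2, A = 5.98 in², y = 5.1 in, Ī = 42.179 in⁴.
Top flange: 8.4 × 0.5, A = 4.2 in², y = 9.95 in, Ī = 0.0875 in⁴.
By symmetry the centroid is at mid-height, ȳ = 5.1 in.
Transfer each piece to the horizontal centroidal axis using Ī + A·d² with d = y − 5.1:
  bottom flange: d = -4.85 in → contributes +98.882 in⁴
  web: d = 0 in → contributes +42.179 in⁴
  top flange: d = 4.85 in → contributes +98.882 in⁴
Total I = 239.94 in⁴.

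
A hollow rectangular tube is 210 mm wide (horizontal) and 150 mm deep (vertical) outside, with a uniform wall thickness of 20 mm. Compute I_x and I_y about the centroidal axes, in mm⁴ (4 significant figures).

I_x ≈ 4.021 × 10⁷ mm⁴, I_y ≈ 7.073 × 10⁷ mm⁴

Break the section into simple shapes (no overlaps), measuring from the bottom-left corner of the bounding box.
Outer rectangle: 210 × 150, A = 31 500 mm², y = 75 mm, Ī = 59 062 500 mm⁴.
Inner void (subtracted): 170 × 110, A = 18 700 mm², y = 75 mm, Ī = 18 855 833 mm⁴.
By symmetry the centroid is at mid-height, ȳ = 75 mm.
All pieces are centred on the centroidal x-axis, so I = ΣĪ (holes subtracted) = 40 206 667 mm⁴.
Repeating about the centroidal y-axis gives I_y = 70 726 667 mm⁴.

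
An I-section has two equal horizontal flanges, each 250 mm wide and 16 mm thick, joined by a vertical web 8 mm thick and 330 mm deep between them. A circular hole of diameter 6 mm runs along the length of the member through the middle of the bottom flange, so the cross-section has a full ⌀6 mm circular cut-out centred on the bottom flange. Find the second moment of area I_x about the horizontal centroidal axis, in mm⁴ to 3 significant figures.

Decompose the section into non-overlapping parts with the origin at the bottom-left of its bounding rectangle.
Bottom flange: 250 × 16, A = 4 000 mm², y = 8 mm, Ī = 85 333 mm⁴.
Web: 8 × 330, A = 2 640 mm², y = 181 mm, Ī = 23 958 000 mm⁴.
Top flange: 250 × 16, A = 4 000 mm², y = 354 mm, Ī = 85 333 mm⁴.
Hole (subtracted): ⌀6, A = 28.274 mm², y = 8 mm, Ī = 63.617 mm⁴.
Centroid: ȳ = ΣA·y / ΣA = 181.46 mm.
Transfer each piece to the horizontal centroidal axis using Ī + A·d² with d = y − 181.46:
  bottom flange: d = -173.46 mm → contributes +120 440 136 mm⁴
  web: d = -0.46095 mm → contributes +23 958 561 mm⁴
  top flange: d = 172.54 mm → contributes +119 164 230 mm⁴
  hole: d = -173.46 mm → contributes −850 802 mm⁴
Total I = 262 712 126 mm⁴.

I_x ≈ 2.63 × 10⁸ mm⁴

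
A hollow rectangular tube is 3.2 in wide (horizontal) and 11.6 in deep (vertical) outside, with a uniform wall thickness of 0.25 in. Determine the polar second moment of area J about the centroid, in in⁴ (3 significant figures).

Break the section into simple shapes (no overlaps), measuring from the bottom-left corner of the bounding box.
Outer rectangle: 3.2 × 11.6, A = 37.12 in², y = 5.8 in, Ī = 416.24 in⁴.
Inner void (subtracted): 2.7 × 11.1, A = 29.97 in², y = 5.8 in, Ī = 307.72 in⁴.
By symmetry the centroid is at mid-height, ȳ = 5.8 in.
All pieces are centred on the centroidal x-axis, so I = ΣĪ (holes subtracted) = 108.52 in⁴.
Repeating about the centroidal y-axis gives I_y = 13.469 in⁴.
Polar second moment: J = I_x + I_y = 121.99 in⁴.

J ≈ 122 in⁴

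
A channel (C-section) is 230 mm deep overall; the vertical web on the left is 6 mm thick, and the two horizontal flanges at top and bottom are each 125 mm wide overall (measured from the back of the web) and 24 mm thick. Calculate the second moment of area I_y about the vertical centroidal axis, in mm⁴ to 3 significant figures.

I_y ≈ 1.11 × 10⁷ mm⁴

Break the section into simple shapes (no overlaps), measuring from the bottom-left corner of the bounding box.
Web: 6 × 230, A = 1 380 mm², x = 3 mm, Ī = 4 140 mm⁴.
Top flange (beyond web): 119 × 24, A = 2 856 mm², x = 65.5 mm, Ī = 3 370 318 mm⁴.
Bottom flange (beyond web): 119 × 24, A = 2 856 mm², x = 65.5 mm, Ī = 3 370 318 mm⁴.
Centroid: x̄ = ΣA·x / ΣA = 53.338 mm.
Transfer each piece to the vertical centroidal axis using Ī + A·d² with d = x − 53.338:
  web: d = -50.338 mm → contributes +3 500 999 mm⁴
  top flange (beyond web): d = 12.162 mm → contributes +3 792 733 mm⁴
  bottom flange (beyond web): d = 12.162 mm → contributes +3 792 733 mm⁴
Total I = 11 086 464 mm⁴.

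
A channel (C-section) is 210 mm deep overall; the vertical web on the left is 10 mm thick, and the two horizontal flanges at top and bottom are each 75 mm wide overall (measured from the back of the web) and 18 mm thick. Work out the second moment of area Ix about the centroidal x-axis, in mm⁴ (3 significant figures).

Ix ≈ 2.93 × 10⁷ mm⁴

Decompose the section into non-overlapping parts with the origin at the bottom-left of its bounding rectangle.
Web: 10 × 210, A = 2 100 mm², y = 105 mm, Ī = 7 717 500 mm⁴.
Top flange (beyond web): 65 × 18, A = 1 170 mm², y = 201 mm, Ī = 31 590 mm⁴.
Bottom flange (beyond web): 65 × 18, A = 1 170 mm², y = 9 mm, Ī = 31 590 mm⁴.
By symmetry the centroid is at mid-height, ȳ = 105 mm.
Transfer each piece to the centroidal x-axis using Ī + A·d² with d = y − 105:
  web: d = 0 mm → contributes +7 717 500 mm⁴
  top flange (beyond web): d = 96 mm → contributes +10 814 310 mm⁴
  bottom flange (beyond web): d = -96 mm → contributes +10 814 310 mm⁴
Total I = 29 346 120 mm⁴.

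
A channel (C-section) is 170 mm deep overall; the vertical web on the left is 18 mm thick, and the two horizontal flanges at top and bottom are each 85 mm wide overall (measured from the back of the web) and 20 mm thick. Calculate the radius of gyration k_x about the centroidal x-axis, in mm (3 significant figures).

k_x ≈ 62.7 mm

Split into non-overlapping primitives; take the origin at the lower-left of the bounding box.
Web: 18 × 170, A = 3 060 mm², y = 85 mm, Ī = 7 369 500 mm⁴.
Top flange (beyond web): 67 × 20, A = 1 340 mm², y = 160 mm, Ī = 44 667 mm⁴.
Bottom flange (beyond web): 67 × 20, A = 1 340 mm², y = 10 mm, Ī = 44 667 mm⁴.
By symmetry the centroid is at mid-height, ȳ = 85 mm.
Transfer each piece to the centroidal x-axis using Ī + A·d² with d = y − 85:
  web: d = 0 mm → contributes +7 369 500 mm⁴
  top flange (beyond web): d = 75 mm → contributes +7 582 167 mm⁴
  bottom flange (beyond web): d = -75 mm → contributes +7 582 167 mm⁴
Total I = 22 533 833 mm⁴.
Radius of gyration: k = √(I/A) = √(22 533 833 / 5 740) = 62.656 mm.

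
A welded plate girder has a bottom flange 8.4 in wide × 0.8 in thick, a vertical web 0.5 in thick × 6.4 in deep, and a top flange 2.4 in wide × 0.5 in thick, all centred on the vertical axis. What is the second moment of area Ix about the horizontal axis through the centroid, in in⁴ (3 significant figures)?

Ix ≈ 76.5 in⁴

Split into non-overlapping primitives; take the origin at the lower-left of the bounding box.
Bottom plate: 8.4 × 0.8, A = 6.72 in², y = 0.4 in, Ī = 0.3584 in⁴.
Web plate: 0.5 × 6.4, A = 3.2 in², y = 4 in, Ī = 10.923 in⁴.
Top plate: 2.4 × 0.5, A = 1.2 in², y = 7.45 in, Ī = 0.025 in⁴.
Centroid: ȳ = ΣA·y / ΣA = 2.1968 in.
Transfer each piece to the horizontal axis through the centroid using Ī + A·d² with d = y − 2.1968:
  bottom plate: d = -1.7968 in → contributes +22.053 in⁴
  web plate: d = 1.8032 in → contributes +21.328 in⁴
  top plate: d = 5.2532 in → contributes +33.141 in⁴
Total I = 76.522 in⁴.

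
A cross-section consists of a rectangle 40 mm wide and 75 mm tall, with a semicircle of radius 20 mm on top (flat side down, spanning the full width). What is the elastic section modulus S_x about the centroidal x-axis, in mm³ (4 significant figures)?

S_x ≈ 5.092 × 10⁴ mm³

Split into non-overlapping primitives; take the origin at the lower-left of the bounding box.
Rectangular body: 40 × 75, A = 3 000 mm², y = 37.5 mm, Ī = 1 406 250 mm⁴.
Semicircular cap: semicircle r = 20, A = 628.319 mm², y = 83.4883 mm, Ī = 17561.1 mm⁴.
Centroid: ȳ = ΣA·y / ΣA = 45.4638 mm.
Transfer each piece to the centroidal x-axis using Ī + A·d² with d = y − 45.4638:
  rectangular body: d = -7.96382 mm → contributes +1 596 517 mm⁴
  semicircular cap: d = 38.0244 mm → contributes +926 021 mm⁴
Total I = 2 522 538 mm⁴.
Extreme fibre distance c = 49.5362 mm; S = I/c = 50923.1 mm³.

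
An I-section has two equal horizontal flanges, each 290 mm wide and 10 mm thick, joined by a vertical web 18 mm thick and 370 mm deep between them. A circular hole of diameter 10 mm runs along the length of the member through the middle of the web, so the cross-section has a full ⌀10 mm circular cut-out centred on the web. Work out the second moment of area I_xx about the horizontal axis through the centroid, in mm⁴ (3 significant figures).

I_xx ≈ 2.85 × 10⁸ mm⁴

Decompose the section into non-overlapping parts with the origin at the bottom-left of its bounding rectangle.
Bottom flange: 290 × 10, A = 2 900 mm², y = 5 mm, Ī = 24 167 mm⁴.
Web: 18 × 370, A = 6 660 mm², y = 195 mm, Ī = 75 979 500 mm⁴.
Top flange: 290 × 10, A = 2 900 mm², y = 385 mm, Ī = 24 167 mm⁴.
Hole (subtracted): ⌀10, A = 78.54 mm², y = 195 mm, Ī = 490.87 mm⁴.
By symmetry the centroid is at mid-height, ȳ = 195 mm.
Transfer each piece to the horizontal axis through the centroid using Ī + A·d² with d = y − 195:
  bottom flange: d = -190 mm → contributes +104 714 167 mm⁴
  web: d = 0 mm → contributes +75 979 500 mm⁴
  top flange: d = 190 mm → contributes +104 714 167 mm⁴
  hole: d = 0 mm → contributes −490.87 mm⁴
Total I = 285 407 342 mm⁴.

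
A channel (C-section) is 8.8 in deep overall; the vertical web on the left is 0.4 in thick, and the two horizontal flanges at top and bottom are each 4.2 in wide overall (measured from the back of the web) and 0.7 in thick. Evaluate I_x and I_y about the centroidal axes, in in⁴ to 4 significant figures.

Treat the section as a set of non-overlapping primitives; coordinates are from the bounding-box lower-left.
Web: 0.4 × 8.8, A = 3.52 in², y = 4.4 in, Ī = 22.7157 in⁴.
Top flange (beyond web): 3.8 × 0.7, A = 2.66 in², y = 8.45 in, Ī = 0.108617 in⁴.
Bottom flange (beyond web): 3.8 × 0.7, A = 2.66 in², y = 0.35 in, Ī = 0.108617 in⁴.
By symmetry the centroid is at mid-height, ȳ = 4.4 in.
Transfer each piece to the centroidal x-axis using Ī + A·d² with d = y − 4.4:
  web: d = 0 in → contributes +22.7157 in⁴
  top flange (beyond web): d = 4.05 in → contributes +43.7393 in⁴
  bottom flange (beyond web): d = -4.05 in → contributes +43.7393 in⁴
Total I = 110.194 in⁴.
For the y-axis: x̄ = 1.4638 in.
Repeating about the centroidal y-axis gives I_y = 15.7907 in⁴.

I_x ≈ 110.2 in⁴, I_y ≈ 15.79 in⁴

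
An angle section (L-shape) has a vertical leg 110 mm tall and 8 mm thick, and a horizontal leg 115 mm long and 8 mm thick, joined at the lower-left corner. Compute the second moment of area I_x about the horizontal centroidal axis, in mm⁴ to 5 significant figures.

Split into non-overlapping primitives; take the origin at the lower-left of the bounding box.
Vertical leg: 8 × 110, A = 880 mm², y = 55 mm, Ī = 887333.3 mm⁴.
Horizontal leg (remainder): 107 × 8, A = 856 mm², y = 4 mm, Ī = 4565.333 mm⁴.
Centroid: ȳ = ΣA·y / ΣA = 29.85253 mm.
Transfer each piece to the horizontal centroidal axis using Ī + A·d² with d = y − 29.85253:
  vertical leg: d = 25.14747 mm → contributes +1 443 841 mm⁴
  horizontal leg (remainder): d = -25.85253 mm → contributes +576 676 mm⁴
Total I = 2 020 517 mm⁴.

I_x ≈ 2.0205 × 10⁶ mm⁴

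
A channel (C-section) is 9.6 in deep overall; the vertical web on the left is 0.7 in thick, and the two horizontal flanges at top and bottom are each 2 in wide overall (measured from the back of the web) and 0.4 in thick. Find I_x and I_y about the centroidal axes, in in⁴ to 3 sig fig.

Split into non-overlapping primitives; take the origin at the lower-left of the bounding box.
Web: 0.7 × 9.6, A = 6.72 in², y = 4.8 in, Ī = 51.61 in⁴.
Top flange (beyond web): 1.3 × 0.4, A = 0.52 in², y = 9.4 in, Ī = 0.0069333 in⁴.
Bottom flange (beyond web): 1.3 × 0.4, A = 0.52 in², y = 0.2 in, Ī = 0.0069333 in⁴.
By symmetry the centroid is at mid-height, ȳ = 4.8 in.
Transfer each piece to the centroidal x-axis using Ī + A·d² with d = y − 4.8:
  web: d = 0 in → contributes +51.61 in⁴
  top flange (beyond web): d = 4.6 in → contributes +11.01 in⁴
  bottom flange (beyond web): d = -4.6 in → contributes +11.01 in⁴
Total I = 73.63 in⁴.
For the y-axis: x̄ = 0.48402 in.
Repeating about the centroidal y-axis gives I_y = 1.3215 in⁴.

I_x ≈ 73.6 in⁴, I_y ≈ 1.32 in⁴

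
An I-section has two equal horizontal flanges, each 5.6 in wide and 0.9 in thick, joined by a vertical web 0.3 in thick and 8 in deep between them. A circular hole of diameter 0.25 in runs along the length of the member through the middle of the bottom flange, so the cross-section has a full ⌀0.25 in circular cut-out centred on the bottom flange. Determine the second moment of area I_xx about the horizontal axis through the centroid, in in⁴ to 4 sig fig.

I_xx ≈ 212.1 in⁴

Split into non-overlapping primitives; take the origin at the lower-left of the bounding box.
Bottom flange: 5.6 × 0.9, A = 5.04 in², y = 0.45 in, Ī = 0.3402 in⁴.
Web: 0.3 × 8, A = 2.4 in², y = 4.9 in, Ī = 12.8 in⁴.
Top flange: 5.6 × 0.9, A = 5.04 in², y = 9.35 in, Ī = 0.3402 in⁴.
Hole (subtracted): ⌀0.25, A = 0.0490874 in², y = 0.45 in, Ī = 0.000191748 in⁴.
Centroid: ȳ = ΣA·y / ΣA = 4.91757 in.
Transfer each piece to the horizontal axis through the centroid using Ī + A·d² with d = y − 4.91757:
  bottom flange: d = -4.46757 in → contributes +100.935 in⁴
  web: d = -0.0175722 in → contributes +12.8007 in⁴
  top flange: d = 4.43243 in → contributes +99.3581 in⁴
  hole: d = -4.46757 in → contributes −0.979937 in⁴
Total I = 212.114 in⁴.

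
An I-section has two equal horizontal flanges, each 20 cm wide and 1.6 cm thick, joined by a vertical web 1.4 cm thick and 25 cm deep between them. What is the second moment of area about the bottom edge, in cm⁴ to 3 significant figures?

Decompose the section into non-overlapping parts with the origin at the bottom-left of its bounding rectangle.
Bottom flange: 20 × 1.6, A = 32 cm², y = 0.8 cm, Ī = 6.8267 cm⁴.
Web: 1.4 × 25, A = 35 cm², y = 14.1 cm, Ī = 1822.9 cm⁴.
Top flange: 20 × 1.6, A = 32 cm², y = 27.4 cm, Ī = 6.8267 cm⁴.
Transfer each piece to a horizontal axis along the bottom face using Ī + A·d² with d = y − 0:
  bottom flange: d = 0.8 cm → contributes +27.307 cm⁴
  web: d = 14.1 cm → contributes +8781.3 cm⁴
  top flange: d = 27.4 cm → contributes +24 031 cm⁴
Total I = 32 840 cm⁴.

I_base ≈ 3.28 × 10⁴ cm⁴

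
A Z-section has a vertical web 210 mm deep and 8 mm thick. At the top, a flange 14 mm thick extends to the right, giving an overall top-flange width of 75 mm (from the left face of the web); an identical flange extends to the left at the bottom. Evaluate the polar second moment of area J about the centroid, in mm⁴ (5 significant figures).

Decompose the section into non-overlapping parts with the origin at the bottom-left of its bounding rectangle.
Web: 8 × 210, A = 1 680 mm², y = 105 mm, Ī = 6 174 000 mm⁴.
Top flange (beyond web): 67 × 14, A = 938 mm², y = 203 mm, Ī = 15320.67 mm⁴.
Bottom flange (beyond web): 67 × 14, A = 938 mm², y = 7 mm, Ī = 15320.67 mm⁴.
Centroid: ȳ = ΣA·y / ΣA = 105 mm.
Transfer each piece to the centroidal x-axis using Ī + A·d² with d = y − 105:
  web: d = 0 mm → contributes +6 174 000 mm⁴
  top flange (beyond web): d = 98 mm → contributes +9 023 873 mm⁴
  bottom flange (beyond web): d = -98 mm → contributes +9 023 873 mm⁴
Total I = 24 221 745 mm⁴.
For the y-axis: x̄ = 71 mm.
Repeating about the centroidal y-axis gives I_y = 3 348 865 mm⁴.
Polar second moment: J = I_x + I_y = 27 570 611 mm⁴.

J ≈ 2.7571 × 10⁷ mm⁴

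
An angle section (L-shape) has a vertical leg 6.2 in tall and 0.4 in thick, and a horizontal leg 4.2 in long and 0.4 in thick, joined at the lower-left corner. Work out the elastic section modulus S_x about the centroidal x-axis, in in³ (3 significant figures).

S_x ≈ 3.78 in³

Break the section into simple shapes (no overlaps), measuring from the bottom-left corner of the bounding box.
Vertical leg: 0.4 × 6.2, A = 2.48 in², y = 3.1 in, Ī = 7.9443 in⁴.
Horizontal leg (remainder): 3.8 × 0.4, A = 1.52 in², y = 0.2 in, Ī = 0.020267 in⁴.
Centroid: ȳ = ΣA·y / ΣA = 1.998 in.
Transfer each piece to the centroidal x-axis using Ī + A·d² with d = y − 1.998:
  vertical leg: d = 1.102 in → contributes +10.956 in⁴
  horizontal leg (remainder): d = -1.798 in → contributes +4.9341 in⁴
Total I = 15.89 in⁴.
Extreme fibre distance c = 4.202 in; S = I/c = 3.7816 in³.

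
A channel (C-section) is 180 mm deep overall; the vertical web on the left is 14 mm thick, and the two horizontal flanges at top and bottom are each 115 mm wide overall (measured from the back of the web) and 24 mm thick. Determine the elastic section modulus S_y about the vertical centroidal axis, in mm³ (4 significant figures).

S_y ≈ 1.375 × 10⁵ mm³

Treat the section as a set of non-overlapping primitives; coordinates are from the bounding-box lower-left.
Web: 14 × 180, A = 2 520 mm², x = 7 mm, Ī = 41 160 mm⁴.
Top flange (beyond web): 101 × 24, A = 2 424 mm², x = 64.5 mm, Ī = 2 060 602 mm⁴.
Bottom flange (beyond web): 101 × 24, A = 2 424 mm², x = 64.5 mm, Ī = 2 060 602 mm⁴.
Centroid: x̄ = ΣA·x / ΣA = 44.8339 mm.
Transfer each piece to the vertical centroidal axis using Ī + A·d² with d = x − 44.8339:
  web: d = -37.8339 mm → contributes +3 648 294 mm⁴
  top flange (beyond web): d = 19.6661 mm → contributes +2 998 100 mm⁴
  bottom flange (beyond web): d = 19.6661 mm → contributes +2 998 100 mm⁴
Total I = 9 644 493 mm⁴.
Extreme fibre distance c = 70.1661 mm; S = I/c = 137 452 mm³.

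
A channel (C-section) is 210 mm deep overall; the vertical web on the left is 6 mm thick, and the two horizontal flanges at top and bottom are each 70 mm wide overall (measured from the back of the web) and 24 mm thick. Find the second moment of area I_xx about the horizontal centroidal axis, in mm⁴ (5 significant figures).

Break the section into simple shapes (no overlaps), measuring from the bottom-left corner of the bounding box.
Web: 6 × 210, A = 1 260 mm², y = 105 mm, Ī = 4 630 500 mm⁴.
Top flange (beyond web): 64 × 24, A = 1 536 mm², y = 198 mm, Ī = 73 728 mm⁴.
Bottom flange (beyond web): 64 × 24, A = 1 536 mm², y = 12 mm, Ī = 73 728 mm⁴.
By symmetry the centroid is at mid-height, ȳ = 105 mm.
Transfer each piece to the horizontal centroidal axis using Ī + A·d² with d = y − 105:
  web: d = 0 mm → contributes +4 630 500 mm⁴
  top flange (beyond web): d = 93 mm → contributes +13 358 592 mm⁴
  bottom flange (beyond web): d = -93 mm → contributes +13 358 592 mm⁴
Total I = 31 347 684 mm⁴.

I_xx ≈ 3.1348 × 10⁷ mm⁴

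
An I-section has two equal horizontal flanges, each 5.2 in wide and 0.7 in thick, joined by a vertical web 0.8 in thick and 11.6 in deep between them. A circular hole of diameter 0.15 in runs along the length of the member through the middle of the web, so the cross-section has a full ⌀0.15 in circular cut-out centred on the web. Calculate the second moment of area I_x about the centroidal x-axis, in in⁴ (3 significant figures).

Split into non-overlapping primitives; take the origin at the lower-left of the bounding box.
Bottom flange: 5.2 × 0.7, A = 3.64 in², y = 0.35 in, Ī = 0.14863 in⁴.
Web: 0.8 × 11.6, A = 9.28 in², y = 6.5 in, Ī = 104.06 in⁴.
Top flange: 5.2 × 0.7, A = 3.64 in², y = 12.65 in, Ī = 0.14863 in⁴.
Hole (subtracted): ⌀0.15, A = 0.017671 in², y = 6.5 in, Ī = 0.00002485 in⁴.
By symmetry the centroid is at mid-height, ȳ = 6.5 in.
Transfer each piece to the centroidal x-axis using Ī + A·d² with d = y − 6.5:
  bottom flange: d = -6.15 in → contributes +137.82 in⁴
  web: d = 0 in → contributes +104.06 in⁴
  top flange: d = 6.15 in → contributes +137.82 in⁴
  hole: d = 0 in → contributes −0.00002485 in⁴
Total I = 379.7 in⁴.

I_x ≈ 380 in⁴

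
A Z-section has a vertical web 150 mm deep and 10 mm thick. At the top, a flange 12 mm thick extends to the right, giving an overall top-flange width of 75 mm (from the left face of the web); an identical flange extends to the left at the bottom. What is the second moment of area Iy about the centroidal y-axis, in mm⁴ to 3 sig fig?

Split into non-overlapping primitives; take the origin at the lower-left of the bounding box.
Web: 10 × 150, A = 1 500 mm², x = 70 mm, Ī = 12 500 mm⁴.
Top flange (beyond web): 65 × 12, A = 780 mm², x = 107.5 mm, Ī = 274 625 mm⁴.
Bottom flange (beyond web): 65 × 12, A = 780 mm², x = 32.5 mm, Ī = 274 625 mm⁴.
Centroid: x̄ = ΣA·x / ΣA = 70 mm.
Transfer each piece to the centroidal y-axis using Ī + A·d² with d = x − 70:
  web: d = 0 mm → contributes +12 500 mm⁴
  top flange (beyond web): d = 37.5 mm → contributes +1 371 500 mm⁴
  bottom flange (beyond web): d = -37.5 mm → contributes +1 371 500 mm⁴
Total I = 2 755 500 mm⁴.

Iy ≈ 2.76 × 10⁶ mm⁴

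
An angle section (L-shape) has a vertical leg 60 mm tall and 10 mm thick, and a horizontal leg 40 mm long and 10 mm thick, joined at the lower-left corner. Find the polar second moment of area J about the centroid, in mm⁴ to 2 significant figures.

J ≈ 4.2 × 10⁵ mm⁴

Treat the section as a set of non-overlapping primitives; coordinates are from the bounding-box lower-left.
Vertical leg: 10 × 60, A = 600 mm², y = 30 mm, Ī = 180 000 mm⁴.
Horizontal leg (remainder): 30 × 10, A = 300 mm², y = 5 mm, Ī = 2 500 mm⁴.
Centroid: ȳ = ΣA·y / ΣA = 21.67 mm.
Transfer each piece to the centroidal x-axis using Ī + A·d² with d = y − 21.67:
  vertical leg: d = 8.333 mm → contributes +221 667 mm⁴
  horizontal leg (remainder): d = -16.67 mm → contributes +85 833 mm⁴
Total I = 307 500 mm⁴.
For the y-axis: x̄ = 11.67 mm.
Repeating about the centroidal y-axis gives I_y = 107 500 mm⁴.
Polar second moment: J = I_x + I_y = 415 000 mm⁴.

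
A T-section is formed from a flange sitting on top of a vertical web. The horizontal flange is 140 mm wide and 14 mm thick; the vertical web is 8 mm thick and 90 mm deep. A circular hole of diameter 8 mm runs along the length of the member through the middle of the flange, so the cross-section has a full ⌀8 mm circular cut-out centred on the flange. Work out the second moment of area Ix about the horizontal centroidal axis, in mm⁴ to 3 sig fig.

Break the section into simple shapes (no overlaps), measuring from the bottom-left corner of the bounding box.
Flange: 140 × 14, A = 1 960 mm², y = 97 mm, Ī = 32 013 mm⁴.
Web: 8 × 90, A = 720 mm², y = 45 mm, Ī = 486 000 mm⁴.
Hole (subtracted): ⌀8, A = 50.265 mm², y = 97 mm, Ī = 201.06 mm⁴.
Centroid: ȳ = ΣA·y / ΣA = 82.763 mm.
Transfer each piece to the horizontal centroidal axis using Ī + A·d² with d = y − 82.763:
  flange: d = 14.237 mm → contributes +429 300 mm⁴
  web: d = -37.763 mm → contributes +1 512 742 mm⁴
  hole: d = 14.237 mm → contributes −10 390 mm⁴
Total I = 1 931 652 mm⁴.

Ix ≈ 1.93 × 10⁶ mm⁴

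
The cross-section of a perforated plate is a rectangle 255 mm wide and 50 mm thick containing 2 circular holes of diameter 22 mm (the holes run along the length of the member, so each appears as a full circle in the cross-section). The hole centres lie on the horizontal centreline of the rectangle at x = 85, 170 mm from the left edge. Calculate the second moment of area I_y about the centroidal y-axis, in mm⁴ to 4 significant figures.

I_y ≈ 6.769 × 10⁷ mm⁴

Split into non-overlapping primitives; take the origin at the lower-left of the bounding box.
Plate: 255 × 50, A = 12 750 mm², x = 127.5 mm, Ī = 69 089 063 mm⁴.
Hole 1 (subtracted): ⌀22, A = 380.133 mm², x = 85 mm, Ī = 11 499 mm⁴.
Hole 2 (subtracted): ⌀22, A = 380.133 mm², x = 170 mm, Ī = 11 499 mm⁴.
By symmetry the centroid is at mid-width, x̄ = 127.5 mm.
Transfer each piece to the centroidal y-axis using Ī + A·d² with d = x − 127.5:
  plate: d = 0 mm → contributes +69 089 063 mm⁴
  hole 1: d = -42.5 mm → contributes −698 114 mm⁴
  hole 2: d = 42.5 mm → contributes −698 114 mm⁴
Total I = 67 692 835 mm⁴.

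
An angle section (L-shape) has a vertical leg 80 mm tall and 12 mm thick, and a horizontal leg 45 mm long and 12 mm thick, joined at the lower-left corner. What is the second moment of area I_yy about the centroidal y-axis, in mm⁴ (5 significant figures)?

I_yy ≈ 1.8939 × 10⁵ mm⁴

Split into non-overlapping primitives; take the origin at the lower-left of the bounding box.
Vertical leg: 12 × 80, A = 960 mm², x = 6 mm, Ī = 11 520 mm⁴.
Horizontal leg (remainder): 33 × 12, A = 396 mm², x = 28.5 mm, Ī = 35 937 mm⁴.
Centroid: x̄ = ΣA·x / ΣA = 12.5708 mm.
Transfer each piece to the centroidal y-axis using Ī + A·d² with d = x − 12.5708:
  vertical leg: d = -6.570796 mm → contributes +52968.35 mm⁴
  horizontal leg (remainder): d = 15.9292 mm → contributes +136417.9 mm⁴
Total I = 189386.2 mm⁴.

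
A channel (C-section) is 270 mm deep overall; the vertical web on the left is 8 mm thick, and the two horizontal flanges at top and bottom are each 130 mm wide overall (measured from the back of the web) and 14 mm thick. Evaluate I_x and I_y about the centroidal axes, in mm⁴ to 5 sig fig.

I_x ≈ 6.9146 × 10⁷ mm⁴, I_y ≈ 9.8393 × 10⁶ mm⁴

Break the section into simple shapes (no overlaps), measuring from the bottom-left corner of the bounding box.
Web: 8 × 270, A = 2 160 mm², y = 135 mm, Ī = 13 122 000 mm⁴.
Top flange (beyond web): 122 × 14, A = 1 708 mm², y = 263 mm, Ī = 27897.33 mm⁴.
Bottom flange (beyond web): 122 × 14, A = 1 708 mm², y = 7 mm, Ī = 27897.33 mm⁴.
By symmetry the centroid is at mid-height, ȳ = 135 mm.
Transfer each piece to the centroidal x-axis using Ī + A·d² with d = y − 135:
  web: d = 0 mm → contributes +13 122 000 mm⁴
  top flange (beyond web): d = 128 mm → contributes +28 011 769 mm⁴
  bottom flange (beyond web): d = -128 mm → contributes +28 011 769 mm⁴
Total I = 69 145 539 mm⁴.
For the y-axis: x̄ = 43.82066 mm.
Repeating about the centroidal y-axis gives I_y = 9 839 319 mm⁴.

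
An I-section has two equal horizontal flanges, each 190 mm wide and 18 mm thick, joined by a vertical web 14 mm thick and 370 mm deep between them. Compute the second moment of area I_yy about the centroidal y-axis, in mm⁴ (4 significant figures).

Treat the section as a set of non-overlapping primitives; coordinates are from the bounding-box lower-left.
Bottom flange: 190 × 18, A = 3 420 mm², x = 95 mm, Ī = 10 288 500 mm⁴.
Web: 14 × 370, A = 5 180 mm², x = 95 mm, Ī = 84606.7 mm⁴.
Top flange: 190 × 18, A = 3 420 mm², x = 95 mm, Ī = 10 288 500 mm⁴.
By symmetry the centroid is at mid-width, x̄ = 95 mm.
All pieces are centred on the centroidal y-axis, so I = ΣĪ = 20 661 607 mm⁴.

I_yy ≈ 2.066 × 10⁷ mm⁴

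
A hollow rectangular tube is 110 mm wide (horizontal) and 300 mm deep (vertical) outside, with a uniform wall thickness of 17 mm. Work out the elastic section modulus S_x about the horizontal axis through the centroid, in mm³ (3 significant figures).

Break the section into simple shapes (no overlaps), measuring from the bottom-left corner of the bounding box.
Outer rectangle: 110 × 300, A = 33 000 mm², y = 150 mm, Ī = 247 500 000 mm⁴.
Inner void (subtracted): 76 × 266, A = 20 216 mm², y = 150 mm, Ī = 119 200 275 mm⁴.
By symmetry the centroid is at mid-height, ȳ = 150 mm.
All pieces are centred on the horizontal axis through the centroid, so I = ΣĪ (holes subtracted) = 128 299 725 mm⁴.
Extreme fibre distance c = 150 mm; S = I/c = 855 332 mm³.

S_x ≈ 8.55 × 10⁵ mm³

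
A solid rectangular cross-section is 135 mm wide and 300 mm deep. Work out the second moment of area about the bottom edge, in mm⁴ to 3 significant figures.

I_base ≈ 1.22 × 10⁹ mm⁴

The section: 135 × 300, A = 40 500 mm², y = 150 mm, Ī = 303 750 000 mm⁴.
Transfer it to the base of the section using Ī + A·d² with d = y − 0:
  the section: d = 150 mm → contributes +1 215 000 000 mm⁴
Total I = 1 215 000 000 mm⁴.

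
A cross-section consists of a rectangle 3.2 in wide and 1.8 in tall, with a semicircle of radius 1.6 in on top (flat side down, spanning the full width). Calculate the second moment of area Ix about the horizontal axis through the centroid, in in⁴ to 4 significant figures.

Split into non-overlapping primitives; take the origin at the lower-left of the bounding box.
Rectangular body: 3.2 × 1.8, A = 5.76 in², y = 0.9 in, Ī = 1.5552 in⁴.
Semicircular cap: semicircle r = 1.6, A = 4.02124 in², y = 2.47906 in, Ī = 0.719303 in⁴.
Centroid: ȳ = ΣA·y / ΣA = 1.54918 in.
Transfer each piece to the horizontal axis through the centroid using Ī + A·d² with d = y − 1.54918:
  rectangular body: d = -0.64918 in → contributes +3.98266 in⁴
  semicircular cap: d = 0.929881 in → contributes +4.19639 in⁴
Total I = 8.17905 in⁴.

Ix ≈ 8.179 in⁴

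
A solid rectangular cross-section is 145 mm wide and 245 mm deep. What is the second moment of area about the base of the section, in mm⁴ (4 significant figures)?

The section: 145 × 245, A = 35 525 mm², y = 122.5 mm, Ī = 177 699 010 mm⁴.
Transfer it to a horizontal axis along the bottom face using Ī + A·d² with d = y − 0:
  the section: d = 122.5 mm → contributes +710 796 042 mm⁴
Total I = 710 796 042 mm⁴.

I_base ≈ 7.108 × 10⁸ mm⁴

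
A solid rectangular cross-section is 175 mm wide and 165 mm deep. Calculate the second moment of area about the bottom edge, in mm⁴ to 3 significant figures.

The section: 175 × 165, A = 28 875 mm², y = 82.5 mm, Ī = 65 510 156 mm⁴.
Transfer it to the bottom edge using Ī + A·d² with d = y − 0:
  the section: d = 82.5 mm → contributes +262 040 625 mm⁴
Total I = 262 040 625 mm⁴.

I_base ≈ 2.62 × 10⁸ mm⁴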